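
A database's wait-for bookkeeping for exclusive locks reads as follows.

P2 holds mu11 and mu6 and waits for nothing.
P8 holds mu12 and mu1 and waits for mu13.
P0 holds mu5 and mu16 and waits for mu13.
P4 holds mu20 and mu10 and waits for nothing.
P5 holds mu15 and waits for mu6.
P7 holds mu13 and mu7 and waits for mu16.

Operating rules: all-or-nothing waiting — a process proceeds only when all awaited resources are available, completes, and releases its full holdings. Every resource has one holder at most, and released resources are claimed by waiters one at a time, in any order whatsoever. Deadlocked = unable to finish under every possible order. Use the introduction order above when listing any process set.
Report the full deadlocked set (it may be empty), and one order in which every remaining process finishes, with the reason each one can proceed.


Deadlocked set: P8, P0 and P7.
Key observation: P7 -> P0 -> P7 is a circular wait — nothing in it can go first; P8 waits into the deadlock from upstream.
One completion order for the rest: P2, P5, P4.
Check, step by step:
  P2: no waits; runs immediately, freeing mu11 and mu6
  P5: everything it awaited (mu6) is free; runs, freeing mu15
  P4: no waits; runs immediately, freeing mu20 and mu10


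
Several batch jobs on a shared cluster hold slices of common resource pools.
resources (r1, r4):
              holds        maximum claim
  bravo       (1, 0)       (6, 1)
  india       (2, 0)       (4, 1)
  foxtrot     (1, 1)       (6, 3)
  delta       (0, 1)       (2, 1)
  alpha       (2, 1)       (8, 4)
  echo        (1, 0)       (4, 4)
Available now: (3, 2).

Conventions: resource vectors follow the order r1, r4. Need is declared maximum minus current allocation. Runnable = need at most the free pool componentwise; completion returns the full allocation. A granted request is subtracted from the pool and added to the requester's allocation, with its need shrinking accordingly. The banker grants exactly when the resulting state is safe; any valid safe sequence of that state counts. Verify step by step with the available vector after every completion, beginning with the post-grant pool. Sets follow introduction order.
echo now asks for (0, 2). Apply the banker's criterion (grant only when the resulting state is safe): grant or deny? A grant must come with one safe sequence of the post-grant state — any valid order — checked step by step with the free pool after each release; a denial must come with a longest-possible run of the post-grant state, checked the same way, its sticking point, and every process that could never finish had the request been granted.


DENY — the pretend-granted state is unsafe.
Key observation: delta, india, bravo can finish, but then (6, 1) is all there is, and the blocked group's r4 demands exceed it.
Pretend the grant happened; the run delta, india, bravo goes as far as possible. Step-by-step check:
  pool = (3, 0)
  run delta (needs (2, 0), free (3, 0)); after release of (0, 1) the pool is (3, 1)
  run india (needs (2, 1), free (3, 1)); after release of (2, 0) the pool is (5, 1)
  run bravo (needs (5, 1), free (5, 1)); after release of (1, 0) the pool is (6, 1)
  blocked: foxtrot wants (5, 2), pool (6, 1) — not enough r4
  blocked: alpha wants (6, 3), pool (6, 1) — not enough r4
  blocked: echo wants (3, 2), pool (6, 1) — not enough r4
Had the request been granted, foxtrot, alpha and echo could never finish.


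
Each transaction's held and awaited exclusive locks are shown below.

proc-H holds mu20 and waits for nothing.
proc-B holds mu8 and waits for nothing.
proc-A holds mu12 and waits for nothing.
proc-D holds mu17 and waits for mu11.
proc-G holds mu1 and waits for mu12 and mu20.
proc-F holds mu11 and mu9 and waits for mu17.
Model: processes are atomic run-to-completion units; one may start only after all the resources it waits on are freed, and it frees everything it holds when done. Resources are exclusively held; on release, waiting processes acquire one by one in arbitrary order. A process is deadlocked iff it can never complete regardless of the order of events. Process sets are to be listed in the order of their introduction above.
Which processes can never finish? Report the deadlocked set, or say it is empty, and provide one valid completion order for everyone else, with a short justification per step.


Deadlocked set: proc-D and proc-F.
Key observation: proc-D -> proc-F -> proc-D is a circular wait — nothing in it can go first; no other process is dragged down with it.
A valid finishing order for the others: proc-A, proc-B, proc-H, proc-G.
Check, step by step:
  run proc-A (it waits on nothing); releases mu12
  run proc-B (it waits on nothing); releases mu8
  run proc-H (it waits on nothing); releases mu20
  run proc-G (all its waits — mu12 and mu20 — are resolved); releases mu1


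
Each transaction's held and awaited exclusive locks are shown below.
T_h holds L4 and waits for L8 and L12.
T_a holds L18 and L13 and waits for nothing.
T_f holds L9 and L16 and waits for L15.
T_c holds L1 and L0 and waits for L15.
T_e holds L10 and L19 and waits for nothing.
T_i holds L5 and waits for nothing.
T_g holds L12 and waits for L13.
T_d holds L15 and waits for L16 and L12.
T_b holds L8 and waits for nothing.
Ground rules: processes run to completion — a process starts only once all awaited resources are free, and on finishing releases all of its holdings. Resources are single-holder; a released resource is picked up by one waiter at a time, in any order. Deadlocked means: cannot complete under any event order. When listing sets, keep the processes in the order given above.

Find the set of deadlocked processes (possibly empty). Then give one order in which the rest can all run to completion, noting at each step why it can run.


Deadlocked set: T_f, T_c and T_d.
Key observation: the loop T_f -> T_d -> T_f blocks itself forever; T_c waits into the deadlock from upstream.
A valid finishing order for the others: T_b, T_a, T_e, T_g, T_h, T_i.
Walking it through:
  run T_b (it waits on nothing); releases L8
  run T_a (it waits on nothing); releases L18 and L13
  run T_e (it waits on nothing); releases L10 and L19
  run T_g (all its waits — L13 — are resolved); releases L12
  run T_h (all its waits — L8 and L12 — are resolved); releases L4
  run T_i (it waits on nothing); releases L5


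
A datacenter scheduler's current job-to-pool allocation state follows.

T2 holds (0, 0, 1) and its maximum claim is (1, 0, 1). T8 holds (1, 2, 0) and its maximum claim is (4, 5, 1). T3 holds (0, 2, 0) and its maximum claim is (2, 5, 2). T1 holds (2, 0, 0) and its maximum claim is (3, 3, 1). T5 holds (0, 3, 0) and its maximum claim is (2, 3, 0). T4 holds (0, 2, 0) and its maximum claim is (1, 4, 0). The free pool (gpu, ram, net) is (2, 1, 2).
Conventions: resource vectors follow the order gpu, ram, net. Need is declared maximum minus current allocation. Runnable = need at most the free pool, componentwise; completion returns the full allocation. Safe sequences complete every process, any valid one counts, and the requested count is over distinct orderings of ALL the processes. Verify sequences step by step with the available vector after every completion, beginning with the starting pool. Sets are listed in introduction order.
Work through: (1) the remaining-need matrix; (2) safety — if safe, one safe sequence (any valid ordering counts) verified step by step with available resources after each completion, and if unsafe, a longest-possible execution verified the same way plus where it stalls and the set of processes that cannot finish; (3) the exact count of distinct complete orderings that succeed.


(1) Outstanding need per process (order gpu, ram, net):
  T2: (1, 0, 0)
  T8: (3, 3, 1)
  T3: (2, 3, 2)
  T1: (1, 3, 1)
  T5: (2, 0, 0)
  T4: (1, 2, 0)
(2) SAFE — a valid safe sequence is T5, T3, T1, T8, T2, T4.
Key observation: T5 is the earliest step where a requested resource binds exactly: need (2, 0, 0), pool (2, 1, 2) at its turn.
Verifying each step:
  pool = (2, 1, 2)
  T5: need (2, 0, 0) fits (2, 1, 2); releases (0, 3, 0), pool now (2, 4, 2)
  T3: need (2, 3, 2) fits (2, 4, 2); releases (0, 2, 0), pool now (2, 6, 2)
  T1: need (1, 3, 1) fits (2, 6, 2); releases (2, 0, 0), pool now (4, 6, 2)
  T8: need (3, 3, 1) fits (4, 6, 2); releases (1, 2, 0), pool now (5, 8, 2)
  T2: need (1, 0, 0) fits (5, 8, 2); releases (0, 0, 1), pool now (5, 8, 3)
  T4: need (1, 2, 0) fits (5, 8, 3); releases (0, 2, 0), pool now (5, 10, 3)
(3) The exact count: 72 of the possible complete orderings are safe sequences.


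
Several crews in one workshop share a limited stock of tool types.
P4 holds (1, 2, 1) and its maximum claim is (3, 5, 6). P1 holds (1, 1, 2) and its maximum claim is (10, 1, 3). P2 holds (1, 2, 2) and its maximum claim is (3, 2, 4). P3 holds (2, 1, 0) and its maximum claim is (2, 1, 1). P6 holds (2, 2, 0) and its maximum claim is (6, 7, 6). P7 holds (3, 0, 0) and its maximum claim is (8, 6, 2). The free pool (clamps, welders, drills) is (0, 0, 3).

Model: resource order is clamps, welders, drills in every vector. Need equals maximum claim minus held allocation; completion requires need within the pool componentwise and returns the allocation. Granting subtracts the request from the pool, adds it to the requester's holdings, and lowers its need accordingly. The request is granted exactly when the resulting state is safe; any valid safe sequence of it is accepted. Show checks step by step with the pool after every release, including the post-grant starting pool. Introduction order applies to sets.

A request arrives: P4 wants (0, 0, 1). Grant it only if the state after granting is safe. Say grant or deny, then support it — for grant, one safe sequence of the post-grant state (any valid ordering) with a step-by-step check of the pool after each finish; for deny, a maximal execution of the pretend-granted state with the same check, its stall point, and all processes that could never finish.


GRANT: granting preserves safety; a valid post-grant sequence is P3, P2, P4, P6, P7, P1.
Key observation: the grant leaves (0, 0, 2) free — enough for P3, whose release restarts the cascade.
Verifying the post-grant state step by step:
  pool = (0, 0, 2)
  P3: need (0, 0, 1) fits (0, 0, 2); releases (2, 1, 0), pool now (2, 1, 2)
  P2: need (2, 0, 2) fits (2, 1, 2); releases (1, 2, 2), pool now (3, 3, 4)
  P4: need (2, 3, 4) fits (3, 3, 4); releases (1, 2, 2), pool now (4, 5, 6)
  P6: need (4, 5, 6) fits (4, 5, 6); releases (2, 2, 0), pool now (6, 7, 6)
  P7: need (5, 6, 2) fits (6, 7, 6); releases (3, 0, 0), pool now (9, 7, 6)
  P1: need (9, 0, 1) fits (9, 7, 6); releases (1, 1, 2), pool now (10, 8, 8)


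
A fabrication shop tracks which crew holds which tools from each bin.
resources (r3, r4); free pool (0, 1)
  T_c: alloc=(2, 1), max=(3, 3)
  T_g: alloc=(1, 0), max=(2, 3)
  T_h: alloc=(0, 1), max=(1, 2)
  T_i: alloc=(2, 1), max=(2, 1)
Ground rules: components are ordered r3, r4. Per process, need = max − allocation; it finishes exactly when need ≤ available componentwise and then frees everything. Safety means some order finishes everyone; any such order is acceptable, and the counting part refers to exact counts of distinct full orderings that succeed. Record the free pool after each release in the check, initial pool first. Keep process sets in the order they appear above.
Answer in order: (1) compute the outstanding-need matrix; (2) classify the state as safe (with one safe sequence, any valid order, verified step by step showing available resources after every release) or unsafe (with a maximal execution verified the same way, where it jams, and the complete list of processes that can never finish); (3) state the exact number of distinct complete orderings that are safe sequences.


(1) Outstanding need per process (order r3, r4):
  T_c: (1, 2)
  T_g: (1, 3)
  T_h: (1, 1)
  T_i: (0, 0)
(2) SAFE — a valid safe sequence is T_i, T_c, T_h, T_g.
Key observation: T_c marks the first exact bind of the order: its need (1, 2) fits the free (2, 2) with zero slack on a requested resource.
Step-by-step check:
  pool = (0, 1)
  run T_i (needs (0, 0), free (0, 1)); after release of (2, 1) the pool is (2, 2)
  run T_c (needs (1, 2), free (2, 2)); after release of (2, 1) the pool is (4, 3)
  run T_h (needs (1, 1), free (4, 3)); after release of (0, 1) the pool is (4, 4)
  run T_g (needs (1, 3), free (4, 4)); after release of (1, 0) the pool is (5, 4)
(3) Exactly 4 of the possible complete orderings are safe sequences.


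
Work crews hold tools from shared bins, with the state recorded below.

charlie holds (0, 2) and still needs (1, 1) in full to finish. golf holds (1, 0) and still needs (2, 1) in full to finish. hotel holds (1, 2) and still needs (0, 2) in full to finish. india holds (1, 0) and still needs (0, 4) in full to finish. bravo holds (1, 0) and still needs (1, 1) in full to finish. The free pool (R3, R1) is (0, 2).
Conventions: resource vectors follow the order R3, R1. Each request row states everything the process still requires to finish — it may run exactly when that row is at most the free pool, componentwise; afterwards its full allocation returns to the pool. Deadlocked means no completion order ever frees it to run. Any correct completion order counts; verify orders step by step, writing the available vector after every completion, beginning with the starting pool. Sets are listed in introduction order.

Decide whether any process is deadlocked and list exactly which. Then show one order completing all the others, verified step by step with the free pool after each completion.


No process is deadlocked.
Key observation: there is always a runnable process — hotel first — so the state unwinds completely.
A valid finishing order for the others: hotel, india, golf, bravo, charlie. Verifying each step:
  pool = (0, 2)
  hotel: need (0, 2) fits (0, 2); releases (1, 2), pool now (1, 4)
  india: need (0, 4) fits (1, 4); releases (1, 0), pool now (2, 4)
  golf: need (2, 1) fits (2, 4); releases (1, 0), pool now (3, 4)
  bravo: need (1, 1) fits (3, 4); releases (1, 0), pool now (4, 4)
  charlie: need (1, 1) fits (4, 4); releases (0, 2), pool now (4, 6)


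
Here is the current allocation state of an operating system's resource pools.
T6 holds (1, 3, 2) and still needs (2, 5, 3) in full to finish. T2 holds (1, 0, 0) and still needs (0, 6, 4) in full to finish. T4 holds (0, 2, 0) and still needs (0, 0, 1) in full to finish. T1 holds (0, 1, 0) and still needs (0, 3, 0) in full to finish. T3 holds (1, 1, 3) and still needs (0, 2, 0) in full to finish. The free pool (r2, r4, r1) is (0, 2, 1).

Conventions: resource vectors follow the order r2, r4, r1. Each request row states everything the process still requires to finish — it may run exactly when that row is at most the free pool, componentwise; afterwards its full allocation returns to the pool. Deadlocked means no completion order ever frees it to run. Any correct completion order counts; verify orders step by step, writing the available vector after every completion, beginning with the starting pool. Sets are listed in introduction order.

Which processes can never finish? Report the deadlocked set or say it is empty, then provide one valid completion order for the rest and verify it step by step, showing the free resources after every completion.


The deadlocked set is empty.
Key observation: there is always a runnable process — T4 first — so the state unwinds completely.
The rest can finish in the order T4, T1, T3, T2, T6. Verifying each step:
  pool = (0, 2, 1)
  T4: need (0, 0, 1) fits (0, 2, 1); releases (0, 2, 0), pool now (0, 4, 1)
  T1: need (0, 3, 0) fits (0, 4, 1); releases (0, 1, 0), pool now (0, 5, 1)
  T3: need (0, 2, 0) fits (0, 5, 1); releases (1, 1, 3), pool now (1, 6, 4)
  T2: need (0, 6, 4) fits (1, 6, 4); releases (1, 0, 0), pool now (2, 6, 4)
  T6: need (2, 5, 3) fits (2, 6, 4); releases (1, 3, 2), pool now (3, 9, 6)


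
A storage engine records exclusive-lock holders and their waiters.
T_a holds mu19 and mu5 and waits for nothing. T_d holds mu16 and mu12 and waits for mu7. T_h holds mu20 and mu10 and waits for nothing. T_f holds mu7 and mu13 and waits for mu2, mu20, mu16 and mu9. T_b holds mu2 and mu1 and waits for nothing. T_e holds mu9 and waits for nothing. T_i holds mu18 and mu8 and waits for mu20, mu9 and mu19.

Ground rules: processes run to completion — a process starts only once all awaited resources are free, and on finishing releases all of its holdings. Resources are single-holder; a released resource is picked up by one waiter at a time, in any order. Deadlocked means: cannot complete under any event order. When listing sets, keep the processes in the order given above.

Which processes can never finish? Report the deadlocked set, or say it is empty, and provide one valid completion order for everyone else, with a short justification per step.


Deadlocked: T_d and T_f.
Key observation: the cycle T_d -> T_f -> T_d can never break — each member waits on the next; no other process is dragged down with it.
The rest can finish in the order T_a, T_e, T_b, T_h, T_i.
Verifying each step:
  T_a: no waits; runs immediately, freeing mu19 and mu5
  T_e: no waits; runs immediately, freeing mu9
  T_b: no waits; runs immediately, freeing mu2 and mu1
  T_h: no waits; runs immediately, freeing mu20 and mu10
  T_i: everything it awaited (mu20, mu9 and mu19) is free; runs, freeing mu18 and mu8


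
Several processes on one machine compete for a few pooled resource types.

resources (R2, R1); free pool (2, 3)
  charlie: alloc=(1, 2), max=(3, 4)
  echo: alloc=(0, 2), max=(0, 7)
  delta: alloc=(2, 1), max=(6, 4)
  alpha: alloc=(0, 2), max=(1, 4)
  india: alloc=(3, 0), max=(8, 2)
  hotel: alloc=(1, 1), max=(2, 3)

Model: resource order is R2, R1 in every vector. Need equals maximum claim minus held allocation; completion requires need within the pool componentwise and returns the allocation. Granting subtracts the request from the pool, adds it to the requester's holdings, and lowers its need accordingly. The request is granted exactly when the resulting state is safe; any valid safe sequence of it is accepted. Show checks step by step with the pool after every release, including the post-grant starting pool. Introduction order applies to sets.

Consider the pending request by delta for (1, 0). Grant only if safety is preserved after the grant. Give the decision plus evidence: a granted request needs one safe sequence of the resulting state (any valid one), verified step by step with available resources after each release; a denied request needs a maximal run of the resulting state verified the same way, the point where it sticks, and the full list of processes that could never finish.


GRANT. The post-grant state is safe; one safe sequence: hotel, charlie, delta, india, echo, alpha.
Key observation: after the grant the pool drops to (1, 3), which still lets hotel finish first and unwind the rest.
Step-by-step check of the post-grant state:
  pool = (1, 3)
  run hotel (needs (1, 2), free (1, 3)); after release of (1, 1) the pool is (2, 4)
  run charlie (needs (2, 2), free (2, 4)); after release of (1, 2) the pool is (3, 6)
  run delta (needs (3, 3), free (3, 6)); after release of (3, 1) the pool is (6, 7)
  run india (needs (5, 2), free (6, 7)); after release of (3, 0) the pool is (9, 7)
  run echo (needs (0, 5), free (9, 7)); after release of (0, 2) the pool is (9, 9)
  run alpha (needs (1, 2), free (9, 9)); after release of (0, 2) the pool is (9, 11)


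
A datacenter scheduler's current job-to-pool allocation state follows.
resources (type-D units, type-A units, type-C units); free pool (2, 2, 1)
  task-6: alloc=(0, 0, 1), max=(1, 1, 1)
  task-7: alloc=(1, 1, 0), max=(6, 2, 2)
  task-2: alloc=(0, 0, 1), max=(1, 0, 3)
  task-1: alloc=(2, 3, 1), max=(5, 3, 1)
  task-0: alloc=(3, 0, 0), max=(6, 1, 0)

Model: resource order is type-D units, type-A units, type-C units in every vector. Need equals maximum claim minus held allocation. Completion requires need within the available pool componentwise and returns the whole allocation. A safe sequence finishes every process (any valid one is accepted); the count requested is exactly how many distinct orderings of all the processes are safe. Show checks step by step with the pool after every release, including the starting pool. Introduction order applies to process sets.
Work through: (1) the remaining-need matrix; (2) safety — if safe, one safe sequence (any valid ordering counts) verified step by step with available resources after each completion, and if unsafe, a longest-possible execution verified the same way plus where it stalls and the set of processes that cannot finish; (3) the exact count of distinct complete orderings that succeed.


(1) Remaining need (order type-D units, type-A units, type-C units):
  task-6: (1, 1, 0)
  task-7: (5, 1, 2)
  task-2: (1, 0, 2)
  task-1: (3, 0, 0)
  task-0: (3, 1, 0)
(2) UNSAFE.
Key observation: task-6, task-2 can finish, but then (2, 2, 3) is all there is, and the blocked group's type-D units demands exceed it.
A maximal execution: task-6, task-2 — then nothing else fits. Check, step by step:
  pool = (2, 2, 1)
  task-6 needs (1, 1, 0) <= (2, 2, 1) -> finishes; pool += (0, 0, 1) = (2, 2, 2)
  task-2 needs (1, 0, 2) <= (2, 2, 2) -> finishes; pool += (0, 0, 1) = (2, 2, 3)
  blocked: task-7 wants (5, 1, 2), pool (2, 2, 3) — not enough type-D units
  blocked: task-1 wants (3, 0, 0), pool (2, 2, 3) — not enough type-D units
  blocked: task-0 wants (3, 1, 0), pool (2, 2, 3) — not enough type-D units
Never able to finish: task-7, task-1 and task-0.
(3) The exact count: 0 of the possible complete orderings are safe sequences.


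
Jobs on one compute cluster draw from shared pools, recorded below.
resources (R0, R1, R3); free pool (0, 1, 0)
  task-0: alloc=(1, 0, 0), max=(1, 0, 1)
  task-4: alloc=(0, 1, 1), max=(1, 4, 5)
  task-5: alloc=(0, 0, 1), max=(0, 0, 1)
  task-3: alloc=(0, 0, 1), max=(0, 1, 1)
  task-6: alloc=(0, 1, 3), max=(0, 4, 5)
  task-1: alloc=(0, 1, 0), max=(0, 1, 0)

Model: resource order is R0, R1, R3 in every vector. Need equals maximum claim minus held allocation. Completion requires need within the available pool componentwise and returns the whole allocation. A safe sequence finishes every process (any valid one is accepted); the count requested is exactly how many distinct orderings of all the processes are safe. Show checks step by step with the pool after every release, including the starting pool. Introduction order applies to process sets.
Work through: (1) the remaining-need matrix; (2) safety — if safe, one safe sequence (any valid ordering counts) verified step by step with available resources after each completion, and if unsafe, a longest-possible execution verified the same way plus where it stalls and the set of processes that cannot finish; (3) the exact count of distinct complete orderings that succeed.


(1) Need matrix, components ordered R0, R1, R3:
  task-0: (0, 0, 1)
  task-4: (1, 3, 4)
  task-5: (0, 0, 0)
  task-3: (0, 1, 0)
  task-6: (0, 3, 2)
  task-1: (0, 0, 0)
(2) The state is UNSAFE.
Key observation: task-1, task-3, task-5, task-0 can finish, but then (1, 2, 2) is all there is, and the blocked group's R1 demands exceed it.
The run task-1, task-3, task-5, task-0 cannot be extended any further. Check, step by step:
  pool = (0, 1, 0)
  task-1: need (0, 0, 0) fits (0, 1, 0); releases (0, 1, 0), pool now (0, 2, 0)
  task-3: need (0, 1, 0) fits (0, 2, 0); releases (0, 0, 1), pool now (0, 2, 1)
  task-5: need (0, 0, 0) fits (0, 2, 1); releases (0, 0, 1), pool now (0, 2, 2)
  task-0: need (0, 0, 1) fits (0, 2, 2); releases (1, 0, 0), pool now (1, 2, 2)
  task-4 cannot run: need (1, 3, 4) vs free (1, 2, 2) (insufficient R1 and R3)
  task-6 cannot run: need (0, 3, 2) vs free (1, 2, 2) (insufficient R1)
Never able to finish: task-4 and task-6.
(3) Precisely 0 of the possible complete orderings are safe sequences.


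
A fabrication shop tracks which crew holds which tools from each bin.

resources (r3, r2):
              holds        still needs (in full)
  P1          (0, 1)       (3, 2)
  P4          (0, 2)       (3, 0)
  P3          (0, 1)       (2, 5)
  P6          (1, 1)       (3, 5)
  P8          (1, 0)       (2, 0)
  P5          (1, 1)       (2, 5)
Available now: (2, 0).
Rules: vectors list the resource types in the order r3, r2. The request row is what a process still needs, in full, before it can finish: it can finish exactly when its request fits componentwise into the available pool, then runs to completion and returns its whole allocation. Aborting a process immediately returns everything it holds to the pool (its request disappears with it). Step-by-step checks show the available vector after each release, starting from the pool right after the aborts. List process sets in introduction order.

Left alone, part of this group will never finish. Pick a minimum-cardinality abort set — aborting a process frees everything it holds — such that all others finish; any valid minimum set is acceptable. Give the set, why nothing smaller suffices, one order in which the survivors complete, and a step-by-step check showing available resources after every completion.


Minimum abort set: P3 and P6.
Key observation: the returned (1, 2) from P3 and P6 is what brings P5 — unrunnable before, under any order — into play at step 4.
Why nothing smaller works — every single abort fails: P1 alone leaves P3 blocked (short on r2); P4 alone leaves P3 blocked (short on r2); P3 alone leaves P6 blocked (short on r2); P6 alone leaves P3 blocked (short on r2); P8 alone leaves P3 blocked (short on r2); P5 alone leaves P3 blocked (short on r2).
One survivor order: P8, P4, P1, P5. Walking it through (post-abort pool first):
  pool = (3, 2)
  P8 needs (2, 0) <= (3, 2) -> finishes; pool += (1, 0) = (4, 2)
  P4 needs (3, 0) <= (4, 2) -> finishes; pool += (0, 2) = (4, 4)
  P1 needs (3, 2) <= (4, 4) -> finishes; pool += (0, 1) = (4, 5)
  P5 needs (2, 5) <= (4, 5) -> finishes; pool += (1, 1) = (5, 6)


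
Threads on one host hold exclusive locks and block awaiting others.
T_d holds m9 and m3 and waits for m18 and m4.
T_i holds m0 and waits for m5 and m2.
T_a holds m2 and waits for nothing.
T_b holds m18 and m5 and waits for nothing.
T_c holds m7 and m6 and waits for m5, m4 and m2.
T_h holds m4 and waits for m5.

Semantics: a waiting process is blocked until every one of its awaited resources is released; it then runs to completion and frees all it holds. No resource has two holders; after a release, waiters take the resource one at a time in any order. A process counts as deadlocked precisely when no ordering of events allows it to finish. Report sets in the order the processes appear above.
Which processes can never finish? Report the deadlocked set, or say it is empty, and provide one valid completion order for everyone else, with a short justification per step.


No process is deadlocked.
Key observation: all waits point, directly or indirectly, at processes that can finish, so nothing is permanently blocked.
A valid finishing order for the others: T_a, T_b, T_h, T_i, T_d, T_c.
Step-by-step check:
  T_a waits on nothing -> runs at once and releases m2
  T_b waits on nothing -> runs at once and releases m18 and m5
  run T_h (all its waits — m5 — are resolved); releases m4
  run T_i (all its waits — m5 and m2 — are resolved); releases m0
  run T_d (all its waits — m18 and m4 — are resolved); releases m9 and m3
  run T_c (all its waits — m5, m4 and m2 — are resolved); releases m7 and m6


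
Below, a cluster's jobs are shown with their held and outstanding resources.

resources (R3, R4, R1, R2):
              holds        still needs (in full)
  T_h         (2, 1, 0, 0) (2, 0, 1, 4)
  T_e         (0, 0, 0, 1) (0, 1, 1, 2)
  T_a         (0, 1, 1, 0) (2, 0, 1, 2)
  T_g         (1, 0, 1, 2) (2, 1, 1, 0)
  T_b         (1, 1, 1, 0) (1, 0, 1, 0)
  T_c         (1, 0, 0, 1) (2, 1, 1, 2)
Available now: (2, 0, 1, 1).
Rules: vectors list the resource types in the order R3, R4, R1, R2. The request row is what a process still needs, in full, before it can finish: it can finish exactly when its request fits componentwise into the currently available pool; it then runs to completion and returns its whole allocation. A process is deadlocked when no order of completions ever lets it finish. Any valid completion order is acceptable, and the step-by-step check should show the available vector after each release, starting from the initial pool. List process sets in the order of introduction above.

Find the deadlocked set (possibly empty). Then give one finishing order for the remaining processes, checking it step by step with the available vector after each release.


The deadlocked set is empty.
Key observation: starting with T_b, each completion frees enough for the next — no one is permanently blocked.
A valid finishing order for the others: T_b, T_g, T_c, T_h, T_a, T_e. Verifying each step:
  pool = (2, 0, 1, 1)
  run T_b (needs (1, 0, 1, 0), free (2, 0, 1, 1)); after release of (1, 1, 1, 0) the pool is (3, 1, 2, 1)
  run T_g (needs (2, 1, 1, 0), free (3, 1, 2, 1)); after release of (1, 0, 1, 2) the pool is (4, 1, 3, 3)
  run T_c (needs (2, 1, 1, 2), free (4, 1, 3, 3)); after release of (1, 0, 0, 1) the pool is (5, 1, 3, 4)
  run T_h (needs (2, 0, 1, 4), free (5, 1, 3, 4)); after release of (2, 1, 0, 0) the pool is (7, 2, 3, 4)
  run T_a (needs (2, 0, 1, 2), free (7, 2, 3, 4)); after release of (0, 1, 1, 0) the pool is (7, 3, 4, 4)
  run T_e (needs (0, 1, 1, 2), free (7, 3, 4, 4)); after release of (0, 0, 0, 1) the pool is (7, 3, 4, 5)


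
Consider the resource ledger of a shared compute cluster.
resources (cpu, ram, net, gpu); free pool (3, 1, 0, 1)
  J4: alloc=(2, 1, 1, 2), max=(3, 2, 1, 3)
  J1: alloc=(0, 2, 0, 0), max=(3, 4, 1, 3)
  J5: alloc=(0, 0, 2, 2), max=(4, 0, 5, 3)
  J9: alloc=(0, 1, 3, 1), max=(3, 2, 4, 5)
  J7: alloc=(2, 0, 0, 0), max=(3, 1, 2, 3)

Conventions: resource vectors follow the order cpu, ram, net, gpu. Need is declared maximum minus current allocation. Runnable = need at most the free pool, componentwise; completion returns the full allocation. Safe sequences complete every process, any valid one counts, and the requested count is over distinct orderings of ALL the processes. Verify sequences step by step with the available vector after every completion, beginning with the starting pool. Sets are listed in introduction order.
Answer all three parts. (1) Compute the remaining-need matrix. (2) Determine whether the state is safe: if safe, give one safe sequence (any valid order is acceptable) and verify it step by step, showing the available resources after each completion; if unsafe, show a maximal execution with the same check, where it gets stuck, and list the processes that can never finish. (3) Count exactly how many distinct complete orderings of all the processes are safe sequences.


(1) Remaining need (order cpu, ram, net, gpu):
  J4: (1, 1, 0, 1)
  J1: (3, 2, 1, 3)
  J5: (4, 0, 3, 1)
  J9: (3, 1, 1, 4)
  J7: (1, 1, 2, 3)
(2) The state is UNSAFE.
Key observation: after J4, J1 the pool peaks at (5, 4, 1, 3), and each blocked process is short somewhere: J5 on net; J9 on gpu; J7 on net.
Going as far as possible: J4, J1; after that, nothing fits. Step-by-step check:
  pool = (3, 1, 0, 1)
  J4 needs (1, 1, 0, 1) <= (3, 1, 0, 1) -> finishes; pool += (2, 1, 1, 2) = (5, 2, 1, 3)
  J1 needs (3, 2, 1, 3) <= (5, 2, 1, 3) -> finishes; pool += (0, 2, 0, 0) = (5, 4, 1, 3)
  J5 still needs (4, 0, 3, 1) but only (5, 4, 1, 3) is free — short on net
  J9 still needs (3, 1, 1, 4) but only (5, 4, 1, 3) is free — short on gpu
  J7 still needs (1, 1, 2, 3) but only (5, 4, 1, 3) is free — short on net
Permanently blocked: J5, J9 and J7.
(3) Exactly 0 of the possible complete orderings are safe sequences.


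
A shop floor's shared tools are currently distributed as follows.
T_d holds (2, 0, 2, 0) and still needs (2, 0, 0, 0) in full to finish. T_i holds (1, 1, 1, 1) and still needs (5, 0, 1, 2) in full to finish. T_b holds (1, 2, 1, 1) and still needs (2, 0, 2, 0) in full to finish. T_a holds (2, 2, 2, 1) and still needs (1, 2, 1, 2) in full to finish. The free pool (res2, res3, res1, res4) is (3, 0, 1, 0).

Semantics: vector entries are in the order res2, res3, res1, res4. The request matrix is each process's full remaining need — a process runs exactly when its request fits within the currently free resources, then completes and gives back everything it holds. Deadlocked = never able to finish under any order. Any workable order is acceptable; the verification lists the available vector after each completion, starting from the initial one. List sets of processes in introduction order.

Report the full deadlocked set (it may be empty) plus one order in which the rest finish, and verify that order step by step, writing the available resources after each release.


Deadlocked: T_i and T_a.
Key observation: no order helps: past T_d, T_b, the free pool tops out at (6, 2, 4, 1), below what each blocked process needs in res4.
One completion order for the rest: T_d, T_b. Verifying each step:
  pool = (3, 0, 1, 0)
  run T_d (needs (2, 0, 0, 0), free (3, 0, 1, 0)); after release of (2, 0, 2, 0) the pool is (5, 0, 3, 0)
  run T_b (needs (2, 0, 2, 0), free (5, 0, 3, 0)); after release of (1, 2, 1, 1) the pool is (6, 2, 4, 1)
None of the blocked processes ever fits:
  blocked: T_i wants (5, 0, 1, 2), pool (6, 2, 4, 1) — not enough res4
  blocked: T_a wants (1, 2, 1, 2), pool (6, 2, 4, 1) — not enough res4


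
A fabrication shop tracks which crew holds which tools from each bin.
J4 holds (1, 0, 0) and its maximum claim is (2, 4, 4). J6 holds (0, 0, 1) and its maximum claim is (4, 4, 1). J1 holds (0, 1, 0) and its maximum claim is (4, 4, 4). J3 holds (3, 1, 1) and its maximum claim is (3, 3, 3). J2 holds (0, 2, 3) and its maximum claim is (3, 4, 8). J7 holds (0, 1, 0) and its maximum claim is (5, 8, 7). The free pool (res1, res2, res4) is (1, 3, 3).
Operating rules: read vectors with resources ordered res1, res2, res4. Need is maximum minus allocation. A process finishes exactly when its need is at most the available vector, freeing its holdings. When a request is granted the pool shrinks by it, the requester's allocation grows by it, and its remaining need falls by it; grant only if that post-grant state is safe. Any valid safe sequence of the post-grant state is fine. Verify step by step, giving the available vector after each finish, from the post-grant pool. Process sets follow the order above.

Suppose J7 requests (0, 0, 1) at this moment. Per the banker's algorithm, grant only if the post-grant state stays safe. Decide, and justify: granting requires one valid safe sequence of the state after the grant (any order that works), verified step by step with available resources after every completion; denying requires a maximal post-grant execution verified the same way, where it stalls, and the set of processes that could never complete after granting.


DENY. Granting would leave the state unsafe.
Key observation: once J3, J6, J4, J1 finish, the pool peaks at (5, 5, 4) — and every remaining process still needs more res4 than that.
On the post-grant state, J3, J6, J4, J1 is a maximal run — nothing extends it. Step-by-step check:
  pool = (1, 3, 2)
  J3: need (0, 2, 2) fits (1, 3, 2); releases (3, 1, 1), pool now (4, 4, 3)
  J6: need (4, 4, 0) fits (4, 4, 3); releases (0, 0, 1), pool now (4, 4, 4)
  J4: need (1, 4, 4) fits (4, 4, 4); releases (1, 0, 0), pool now (5, 4, 4)
  J1: need (4, 3, 4) fits (5, 4, 4); releases (0, 1, 0), pool now (5, 5, 4)
  J2 cannot run: need (3, 2, 5) vs free (5, 5, 4) (insufficient res4)
  J7 cannot run: need (5, 7, 6) vs free (5, 5, 4) (insufficient res2 and res4)
Post-grant, the permanently blocked set is J2 and J7.


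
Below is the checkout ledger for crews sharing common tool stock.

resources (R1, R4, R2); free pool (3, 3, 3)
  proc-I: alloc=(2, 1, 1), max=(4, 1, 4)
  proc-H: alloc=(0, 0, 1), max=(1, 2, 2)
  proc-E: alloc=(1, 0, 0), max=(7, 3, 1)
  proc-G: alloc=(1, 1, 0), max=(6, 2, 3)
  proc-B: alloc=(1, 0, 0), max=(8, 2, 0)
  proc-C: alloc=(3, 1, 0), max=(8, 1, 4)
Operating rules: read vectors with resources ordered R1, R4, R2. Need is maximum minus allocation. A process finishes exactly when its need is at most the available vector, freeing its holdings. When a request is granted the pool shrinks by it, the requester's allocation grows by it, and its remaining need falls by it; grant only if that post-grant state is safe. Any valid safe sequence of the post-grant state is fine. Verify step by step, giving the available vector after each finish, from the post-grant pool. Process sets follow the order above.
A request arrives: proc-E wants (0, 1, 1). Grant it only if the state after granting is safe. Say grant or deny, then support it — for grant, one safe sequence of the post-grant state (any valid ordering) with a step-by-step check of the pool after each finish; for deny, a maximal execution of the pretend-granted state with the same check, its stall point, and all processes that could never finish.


GRANT. The post-grant state is safe; one safe sequence: proc-H, proc-I, proc-C, proc-B, proc-E, proc-G.
Key observation: granting shrinks the pool to (3, 2, 2), yet proc-H still fits and the chain goes through.
Check on the post-grant state, step by step:
  pool = (3, 2, 2)
  proc-H: need (1, 2, 1) fits (3, 2, 2); releases (0, 0, 1), pool now (3, 2, 3)
  proc-I: need (2, 0, 3) fits (3, 2, 3); releases (2, 1, 1), pool now (5, 3, 4)
  proc-C: need (5, 0, 4) fits (5, 3, 4); releases (3, 1, 0), pool now (8, 4, 4)
  proc-B: need (7, 2, 0) fits (8, 4, 4); releases (1, 0, 0), pool now (9, 4, 4)
  proc-E: need (6, 2, 0) fits (9, 4, 4); releases (1, 1, 1), pool now (10, 5, 5)
  proc-G: need (5, 1, 3) fits (10, 5, 5); releases (1, 1, 0), pool now (11, 6, 5)


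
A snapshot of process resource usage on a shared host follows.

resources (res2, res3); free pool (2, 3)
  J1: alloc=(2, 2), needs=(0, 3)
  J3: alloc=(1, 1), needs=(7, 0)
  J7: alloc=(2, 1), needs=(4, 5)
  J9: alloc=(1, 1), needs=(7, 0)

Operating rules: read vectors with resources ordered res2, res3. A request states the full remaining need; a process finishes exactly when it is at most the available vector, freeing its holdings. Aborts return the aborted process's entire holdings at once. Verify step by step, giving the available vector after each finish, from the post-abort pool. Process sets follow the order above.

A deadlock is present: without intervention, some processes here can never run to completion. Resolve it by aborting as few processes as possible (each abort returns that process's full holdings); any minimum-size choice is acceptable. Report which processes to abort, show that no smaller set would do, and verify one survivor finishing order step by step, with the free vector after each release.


The answer: abort J3.
Key observation: J9 was stuck for good until J3 gave back (1, 1); in the order shown it finishes at step 3.
Minimality: the empty abort set fails — the state is deadlocked as it stands.
One survivor order: J1, J7, J9. Check, step by step (post-abort pool first):
  pool = (3, 4)
  J1 needs (0, 3) <= (3, 4) -> finishes; pool += (2, 2) = (5, 6)
  J7 needs (4, 5) <= (5, 6) -> finishes; pool += (2, 1) = (7, 7)
  J9 needs (7, 0) <= (7, 7) -> finishes; pool += (1, 1) = (8, 8)


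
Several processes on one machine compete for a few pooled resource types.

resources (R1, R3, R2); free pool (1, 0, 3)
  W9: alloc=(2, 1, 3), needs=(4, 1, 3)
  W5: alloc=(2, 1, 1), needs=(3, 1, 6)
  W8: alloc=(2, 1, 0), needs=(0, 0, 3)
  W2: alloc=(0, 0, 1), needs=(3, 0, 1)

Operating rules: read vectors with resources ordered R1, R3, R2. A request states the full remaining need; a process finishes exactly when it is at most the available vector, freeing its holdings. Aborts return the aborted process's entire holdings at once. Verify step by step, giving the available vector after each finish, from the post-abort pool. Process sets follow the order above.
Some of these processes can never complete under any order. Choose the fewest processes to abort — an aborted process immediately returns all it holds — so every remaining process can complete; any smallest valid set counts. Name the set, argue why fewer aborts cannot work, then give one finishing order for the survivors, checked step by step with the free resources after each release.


Minimum abort set: W5.
Key observation: the deadlocked W9 becomes finishable only because W5 released (2, 1, 1); it completes at step 3 below.
No smaller set exists: with zero aborts the deadlock remains.
Survivors finish in the order: W2, W8, W9. Walking it through (pool after the aborts first):
  pool = (3, 1, 4)
  W2 needs (3, 0, 1) <= (3, 1, 4) -> finishes; pool += (0, 0, 1) = (3, 1, 5)
  W8 needs (0, 0, 3) <= (3, 1, 5) -> finishes; pool += (2, 1, 0) = (5, 2, 5)
  W9 needs (4, 1, 3) <= (5, 2, 5) -> finishes; pool += (2, 1, 3) = (7, 3, 8)
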